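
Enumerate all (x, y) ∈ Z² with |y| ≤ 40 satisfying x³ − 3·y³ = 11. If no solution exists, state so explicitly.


The equation is x³ - 3y³ = 11. For fixed y, x³ = 3·y³ + 11, so a solution requires the RHS to be a perfect cube.
Strategy: iterate y from -40 to 40, compute RHS = 3·y³ + 11, and check whether it is a (positive or negative) perfect cube.
Check small values of y:
  y = 0: RHS = 11 is not a perfect cube.
  y = 1: RHS = 14 is not a perfect cube.
  y = -1: RHS = 8 = (2)³ ⇒ x = 2 works.
  y = 2: RHS = 35 is not a perfect cube.
  y = -2: RHS = -13 is not a perfect cube.
  y = 3: RHS = 92 is not a perfect cube.
  y = -3: RHS = -70 is not a perfect cube.
Continuing the search up to |y| = 40 finds no further solutions beyond those listed.
Collected solutions: (2, -1).

Solutions (with |y| ≤ 40): (2, -1).


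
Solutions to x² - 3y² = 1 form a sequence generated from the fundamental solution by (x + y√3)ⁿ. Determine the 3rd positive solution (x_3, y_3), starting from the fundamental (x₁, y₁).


Step 1: Find the fundamental solution (x₁, y₁) of x² - 3y² = 1.
  Expand √3 as a continued fraction. a₀ = ⌊√3⌋ = 1; iterate m_{k+1} = d_k·a_k − m_k, d_{k+1} = (3 − m_{k+1}²)/d_k, a_{k+1} = ⌊(a₀ + m_{k+1})/d_{k+1}⌋ (starting m₀ = 0, d₀ = 1), with convergents p_k = a_k·p_{k-1} + p_{k-2}, q_k = a_k·q_{k-1} + q_{k-2} (p₋₁ = 1, q₋₁ = 0):
  k = 0: a₀ = 1; p₀/q₀ = 1/1; p₀² − 3·q₀² = 1 − 3 = -2.
  k = 1: m = 1, d = 2, a = ⌊(1 + 1)/2⌋ = 1; p/q = (1·1 + 1)/(1·1 + 0) = 2/1; p² − 3·q² = 4 − 3 = 1.
  The first convergent with p² − 3·q² = 1 gives the fundamental solution (x₁, y₁) = (2, 1).
Step 2: Apply the recurrence (x_{n+1}, y_{n+1}) = (x₁x_n + 3y₁y_n, x₁y_n + y₁x_n) repeatedly.
  From (x_1, y_1) = (2, 1): x_2 = 2·2 + 3·1·1 = 7; y_2 = 2·1 + 1·2 = 4.
  From (x_2, y_2) = (7, 4): x_3 = 2·7 + 3·1·4 = 26; y_3 = 2·4 + 1·7 = 15.
Step 3: Verify x_3² - 3·y_3² = 676 - 675 = 1 (should be 1). ✓

(x_1, y_1) = (2, 1); (x_3, y_3) = (26, 15).


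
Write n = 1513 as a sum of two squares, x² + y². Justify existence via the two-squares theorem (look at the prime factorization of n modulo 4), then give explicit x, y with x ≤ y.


Step 1: Factor n = 1513 = 17 · 89.
Step 2: Check the mod-4 condition on each prime factor: 17 ≡ 1 (mod 4), exponent 1; 89 ≡ 1 (mod 4), exponent 1.
All primes ≡ 3 (mod 4) appear to even exponent (or don't appear), so by the two-squares theorem n IS expressible as a sum of two squares.
Step 3: Build a representation. Here n = 17 · 89 is a product of primes ≡ 1 (mod 4). Each prime p ≡ 1 (mod 4) is itself a sum of two squares; find a² by testing p − a² for a perfect square:
  17: 17 − 1² = 16 = 4² ⇒ 17 = 1² + 4².
  89: 89 − 1² = 88, 89 − 2² = 85, 89 − 3² = 80, 89 − 4² = 73, 89 − 5² = 64 = 8² ⇒ 89 = 5² + 8².
  Combine using the Brahmagupta–Fibonacci identity (a² + b²)(c² + d²) = (ac − bd)² + (ad + bc)² = (ac + bd)² + (ad − bc)²:
  17 · 89 = 1513: from (1² + 4²)(5² + 8²), take (1·5 − 4·8, 1·8 + 4·5) = (5 − 32, 8 + 20) = (-27, 28); dropping signs (only squares matter) gives (27, 28); check 27² + 28² = 729 + 784 = 1513 ✓.
Step 4: Order so x ≤ y and verify: 27² + 28² = 729 + 784 = 1513 = n. ✓

n = 1513 = 27² + 28² (one valid representation with x ≤ y).


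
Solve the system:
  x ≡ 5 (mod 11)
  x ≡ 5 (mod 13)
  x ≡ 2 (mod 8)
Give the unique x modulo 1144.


Moduli 11, 13, 8 are pairwise coprime; by CRT there is a unique solution modulo M = 11 · 13 · 8 = 1144.
Solve pairwise, accumulating the modulus:
  Start with x ≡ 5 (mod 11).
  Combine with x ≡ 5 (mod 13): since gcd(11, 13) = 1, we get a unique residue mod 143.
    Write x = 5 + 11·t and substitute into x ≡ 5 (mod 13): 11·t ≡ 5 − 5 = 0 (mod 13).
    The inverse of 11 mod 13 is 6 (since 11·6 = 66 = 5·13 + 1), so t ≡ 6·0 = 0 ≡ 0 (mod 13).
    Then x = 5 + 11·0 = 5, valid modulo lcm(11, 13) = 143: x ≡ 5 (mod 143).
  Combine with x ≡ 2 (mod 8): since gcd(143, 8) = 1, we get a unique residue mod 1144.
    Write x = 5 + 143·t and substitute into x ≡ 2 (mod 8): 143·t ≡ 2 − 5 = -3 (mod 8).
    Reduce coefficients mod 8: 7·t ≡ 5 (mod 8).
    The inverse of 7 mod 8 is 7 (since 7·7 = 49 = 6·8 + 1), so t ≡ 7·5 = 35 ≡ 3 (mod 8).
    Then x = 5 + 143·3 = 434, valid modulo lcm(143, 8) = 1144: x ≡ 434 (mod 1144).
Verify: 434 mod 11 = 5 ✓, 434 mod 13 = 5 ✓, 434 mod 8 = 2 ✓.

x ≡ 434 (mod 1144).


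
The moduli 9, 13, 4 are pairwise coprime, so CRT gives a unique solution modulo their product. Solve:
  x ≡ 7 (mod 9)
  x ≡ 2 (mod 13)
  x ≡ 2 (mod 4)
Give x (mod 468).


Moduli 9, 13, 4 are pairwise coprime; by CRT there is a unique solution modulo M = 9 · 13 · 4 = 468.
Solve pairwise, accumulating the modulus:
  Start with x ≡ 7 (mod 9).
  Combine with x ≡ 2 (mod 13): since gcd(9, 13) = 1, we get a unique residue mod 117.
    Write x = 7 + 9·t and substitute into x ≡ 2 (mod 13): 9·t ≡ 2 − 7 = -5 (mod 13).
    Reduce coefficients mod 13: 9·t ≡ 8 (mod 13).
    The inverse of 9 mod 13 is 3 (since 9·3 = 27 = 2·13 + 1), so t ≡ 3·8 = 24 ≡ 11 (mod 13).
    Then x = 7 + 9·11 = 106, valid modulo lcm(9, 13) = 117: x ≡ 106 (mod 117).
  Combine with x ≡ 2 (mod 4): since gcd(117, 4) = 1, we get a unique residue mod 468.
    Write x = 106 + 117·t and substitute into x ≡ 2 (mod 4): 117·t ≡ 2 − 106 = -104 (mod 4).
    Reduce coefficients mod 4: 1·t ≡ 0 (mod 4).
    So t ≡ 0 (mod 4).
    Then x = 106 + 117·0 = 106, valid modulo lcm(117, 4) = 468: x ≡ 106 (mod 468).
Verify: 106 mod 9 = 7 ✓, 106 mod 13 = 2 ✓, 106 mod 4 = 2 ✓.

x ≡ 106 (mod 468).


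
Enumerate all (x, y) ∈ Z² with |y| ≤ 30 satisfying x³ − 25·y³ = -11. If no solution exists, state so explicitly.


The equation is x³ - 25y³ = -11. For fixed y, x³ = 25·y³ − 11, so a solution requires the RHS to be a perfect cube.
Strategy: iterate y from -30 to 30, compute RHS = 25·y³ − 11, and check whether it is a (positive or negative) perfect cube.
Check small values of y:
  y = 0: RHS = -11 is not a perfect cube.
  y = 1: RHS = 14 is not a perfect cube.
  y = -1: RHS = -36 is not a perfect cube.
  y = 2: RHS = 189 is not a perfect cube.
  y = -2: RHS = -211 is not a perfect cube.
  y = 3: RHS = 664 is not a perfect cube.
  y = -3: RHS = -686 is not a perfect cube.
Continuing the search up to |y| = 30 finds no solutions either.
No (x, y) in the scanned range satisfies the equation.

No integer solutions with |y| ≤ 30.


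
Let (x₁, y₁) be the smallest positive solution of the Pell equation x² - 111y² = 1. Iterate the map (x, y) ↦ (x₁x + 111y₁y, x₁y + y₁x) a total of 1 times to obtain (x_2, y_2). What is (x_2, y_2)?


Step 1: Find the fundamental solution (x₁, y₁) of x² - 111y² = 1.
  Expand √111 as a continued fraction. a₀ = ⌊√111⌋ = 10; iterate m_{k+1} = d_k·a_k − m_k, d_{k+1} = (111 − m_{k+1}²)/d_k, a_{k+1} = ⌊(a₀ + m_{k+1})/d_{k+1}⌋ (starting m₀ = 0, d₀ = 1), with convergents p_k = a_k·p_{k-1} + p_{k-2}, q_k = a_k·q_{k-1} + q_{k-2} (p₋₁ = 1, q₋₁ = 0):
  k = 0: a₀ = 10; p₀/q₀ = 10/1; p₀² − 111·q₀² = 100 − 111 = -11.
  k = 1: m = 10, d = 11, a = ⌊(10 + 10)/11⌋ = 1; p/q = (1·10 + 1)/(1·1 + 0) = 11/1; p² − 111·q² = 121 − 111 = 10.
  k = 2: m = 1, d = 10, a = ⌊(10 + 1)/10⌋ = 1; p/q = (1·11 + 10)/(1·1 + 1) = 21/2; p² − 111·q² = 441 − 444 = -3.
  k = 3: m = 9, d = 3, a = ⌊(10 + 9)/3⌋ = 6; p/q = (6·21 + 11)/(6·2 + 1) = 137/13; p² − 111·q² = 18769 − 18759 = 10.
  k = 4: m = 9, d = 10, a = ⌊(10 + 9)/10⌋ = 1; p/q = (1·137 + 21)/(1·13 + 2) = 158/15; p² − 111·q² = 24964 − 24975 = -11.
  k = 5: m = 1, d = 11, a = ⌊(10 + 1)/11⌋ = 1; p/q = (1·158 + 137)/(1·15 + 13) = 295/28; p² − 111·q² = 87025 − 87024 = 1.
  The first convergent with p² − 111·q² = 1 gives the fundamental solution (x₁, y₁) = (295, 28).
Step 2: Apply the recurrence (x_{n+1}, y_{n+1}) = (x₁x_n + 111y₁y_n, x₁y_n + y₁x_n) repeatedly.
  From (x_1, y_1) = (295, 28): x_2 = 295·295 + 111·28·28 = 174049; y_2 = 295·28 + 28·295 = 16520.
Step 3: Verify x_2² - 111·y_2² = 30293054401 - 30293054400 = 1 (should be 1). ✓

(x_1, y_1) = (295, 28); (x_2, y_2) = (174049, 16520).


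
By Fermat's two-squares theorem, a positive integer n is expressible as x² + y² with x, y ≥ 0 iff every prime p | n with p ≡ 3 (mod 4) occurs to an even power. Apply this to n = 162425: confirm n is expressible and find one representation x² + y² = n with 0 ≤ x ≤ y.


Step 1: Factor n = 162425 = 5^2 · 73 · 89.
Step 2: Check the mod-4 condition on each prime factor: 5 ≡ 1 (mod 4), exponent 2; 73 ≡ 1 (mod 4), exponent 1; 89 ≡ 1 (mod 4), exponent 1.
All primes ≡ 3 (mod 4) appear to even exponent (or don't appear), so by the two-squares theorem n IS expressible as a sum of two squares.
Step 3: Build a representation. Group n = k² · m with k = 5 and m = 73 · 89 = 6497 (a product of primes ≡ 1 (mod 4)); a representation of m scales to one of n via (k·x)² + (k·y)² = k²(x² + y²). Each prime p ≡ 1 (mod 4) is itself a sum of two squares; find a² by testing p − a² for a perfect square:
  73: 73 − 1² = 72, 73 − 2² = 69, 73 − 3² = 64 = 8² ⇒ 73 = 3² + 8².
  89: 89 − 1² = 88, 89 − 2² = 85, 89 − 3² = 80, 89 − 4² = 73, 89 − 5² = 64 = 8² ⇒ 89 = 5² + 8².
  Combine using the Brahmagupta–Fibonacci identity (a² + b²)(c² + d²) = (ac − bd)² + (ad + bc)² = (ac + bd)² + (ad − bc)²:
  73 · 89 = 6497: from (3² + 8²)(5² + 8²), take (3·5 − 8·8, 3·8 + 8·5) = (15 − 64, 24 + 40) = (-49, 64); dropping signs (only squares matter) gives (49, 64); check 49² + 64² = 2401 + 4096 = 6497 ✓.
  Scale by k = 5: (5·49, 5·64) = (245, 320).
Step 4: Order so x ≤ y and verify: 245² + 320² = 60025 + 102400 = 162425 = n. ✓

n = 162425 = 245² + 320² (one valid representation with x ≤ y).


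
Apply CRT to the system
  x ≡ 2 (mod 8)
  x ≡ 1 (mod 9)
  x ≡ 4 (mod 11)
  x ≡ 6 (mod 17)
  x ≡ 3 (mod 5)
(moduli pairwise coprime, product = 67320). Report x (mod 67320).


Product of moduli M = 8 · 9 · 11 · 17 · 5 = 67320.
Merge one congruence at a time:
  Start: x ≡ 2 (mod 8).
  Combine with x ≡ 1 (mod 9); new modulus lcm = 72.
    Write x = 2 + 8·t and substitute into x ≡ 1 (mod 9): 8·t ≡ 1 − 2 = -1 (mod 9).
    Reduce coefficients mod 9: 8·t ≡ 8 (mod 9).
    The inverse of 8 mod 9 is 8 (since 8·8 = 64 = 7·9 + 1), so t ≡ 8·8 = 64 ≡ 1 (mod 9).
    Then x = 2 + 8·1 = 10, valid modulo lcm(8, 9) = 72: x ≡ 10 (mod 72).
  Combine with x ≡ 4 (mod 11); new modulus lcm = 792.
    Write x = 10 + 72·t and substitute into x ≡ 4 (mod 11): 72·t ≡ 4 − 10 = -6 (mod 11).
    Reduce coefficients mod 11: 6·t ≡ 5 (mod 11).
    The inverse of 6 mod 11 is 2 (since 6·2 = 12 = 1·11 + 1), so t ≡ 2·5 = 10 ≡ 10 (mod 11).
    Then x = 10 + 72·10 = 730, valid modulo lcm(72, 11) = 792: x ≡ 730 (mod 792).
  Combine with x ≡ 6 (mod 17); new modulus lcm = 13464.
    Write x = 730 + 792·t and substitute into x ≡ 6 (mod 17): 792·t ≡ 6 − 730 = -724 (mod 17).
    Reduce coefficients mod 17: 10·t ≡ 7 (mod 17).
    The inverse of 10 mod 17 is 12 (since 10·12 = 120 = 7·17 + 1), so t ≡ 12·7 = 84 ≡ 16 (mod 17).
    Then x = 730 + 792·16 = 13402, valid modulo lcm(792, 17) = 13464: x ≡ 13402 (mod 13464).
  Combine with x ≡ 3 (mod 5); new modulus lcm = 67320.
    Write x = 13402 + 13464·t and substitute into x ≡ 3 (mod 5): 13464·t ≡ 3 − 13402 = -13399 (mod 5).
    Reduce coefficients mod 5: 4·t ≡ 1 (mod 5).
    The inverse of 4 mod 5 is 4 (since 4·4 = 16 = 3·5 + 1), so t ≡ 4·1 = 4 ≡ 4 (mod 5).
    Then x = 13402 + 13464·4 = 67258, valid modulo lcm(13464, 5) = 67320: x ≡ 67258 (mod 67320).
Verify against each original: 67258 mod 8 = 2, 67258 mod 9 = 1, 67258 mod 11 = 4, 67258 mod 17 = 6, 67258 mod 5 = 3.

x ≡ 67258 (mod 67320).


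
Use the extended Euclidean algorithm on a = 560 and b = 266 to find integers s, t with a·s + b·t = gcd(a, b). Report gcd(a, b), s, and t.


Euclidean algorithm on (560, 266) — divide until remainder is 0:
  560 = 2 · 266 + 28
  266 = 9 · 28 + 14
  28 = 2 · 14 + 0
gcd(560, 266) = 14.
Track Bezout coefficients alongside the remainders: start with r₀ = 560 = a·1 + b·0 (s = 1, t = 0) and r₁ = 266 = a·0 + b·1 (s = 0, t = 1); each new remainder r_{k+1} = r_{k-1} − q_k·r_k inherits s_{k+1} = s_{k-1} − q_k·s_k, t_{k+1} = t_{k-1} − q_k·t_k, so r_k = a·s_k + b·t_k at every step:
  q = 2: r = 28, s = 1 − 2·0 = 1, t = 0 − 2·1 = -2  (check: 560·1 + 266·(-2) = 28)
  q = 9: r = 14, s = 0 − 9·1 = -9, t = 1 − 9·(-2) = 19  (check: 560·(-9) + 266·19 = 14)
The row with r = 14 (the gcd) gives the Bezout coefficients s = -9, t = 19.
Result: 560 · (-9) + 266 · (19) = 14.

gcd(560, 266) = 14; s = -9, t = 19 (check: 560·(-9) + 266·19 = 14).


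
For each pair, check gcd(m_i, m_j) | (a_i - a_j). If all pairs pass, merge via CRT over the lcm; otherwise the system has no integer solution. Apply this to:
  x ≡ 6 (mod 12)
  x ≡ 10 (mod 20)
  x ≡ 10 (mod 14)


Moduli 12, 20, 14 are not pairwise coprime, so CRT works modulo lcm(m_i) when all pairwise compatibility conditions hold.
Pairwise compatibility: gcd(m_i, m_j) must divide a_i - a_j for every pair.
Merge one congruence at a time:
  Start: x ≡ 6 (mod 12).
  Combine with x ≡ 10 (mod 20): gcd(12, 20) = 4; 10 - 6 = 4, which IS divisible by 4, so compatible.
    Write x = 6 + 12·t and substitute into x ≡ 10 (mod 20): 12·t ≡ 10 − 6 = 4 (mod 20).
    Divide the congruence (and modulus) by g = 4: 3·t ≡ 1 (mod 5).
    The inverse of 3 mod 5 is 2 (since 3·2 = 6 = 1·5 + 1), so t ≡ 2·1 = 2 ≡ 2 (mod 5).
    Then x = 6 + 12·2 = 30, valid modulo lcm(12, 20) = 60: x ≡ 30 (mod 60).
  Combine with x ≡ 10 (mod 14): gcd(60, 14) = 2; 10 - 30 = -20, which IS divisible by 2, so compatible.
    Write x = 30 + 60·t and substitute into x ≡ 10 (mod 14): 60·t ≡ 10 − 30 = -20 (mod 14).
    Divide the congruence (and modulus) by g = 2: 30·t ≡ -10 (mod 7).
    Reduce coefficients mod 7: 2·t ≡ 4 (mod 7).
    The inverse of 2 mod 7 is 4 (since 2·4 = 8 = 1·7 + 1), so t ≡ 4·4 = 16 ≡ 2 (mod 7).
    Then x = 30 + 60·2 = 150, valid modulo lcm(60, 14) = 420: x ≡ 150 (mod 420).
Verify: 150 mod 12 = 6, 150 mod 20 = 10, 150 mod 14 = 10.

x ≡ 150 (mod 420).


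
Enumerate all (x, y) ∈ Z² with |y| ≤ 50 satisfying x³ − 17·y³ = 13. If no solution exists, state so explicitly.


The equation is x³ - 17y³ = 13. For fixed y, x³ = 17·y³ + 13, so a solution requires the RHS to be a perfect cube.
Strategy: iterate y from -50 to 50, compute RHS = 17·y³ + 13, and check whether it is a (positive or negative) perfect cube.
Check small values of y:
  y = 0: RHS = 13 is not a perfect cube.
  y = 1: RHS = 30 is not a perfect cube.
  y = -1: RHS = -4 is not a perfect cube.
  y = 2: RHS = 149 is not a perfect cube.
  y = -2: RHS = -123 is not a perfect cube.
  y = 3: RHS = 472 is not a perfect cube.
  y = -3: RHS = -446 is not a perfect cube.
Continuing the search up to |y| = 50 finds no solutions either.
No (x, y) in the scanned range satisfies the equation.

No integer solutions with |y| ≤ 50.


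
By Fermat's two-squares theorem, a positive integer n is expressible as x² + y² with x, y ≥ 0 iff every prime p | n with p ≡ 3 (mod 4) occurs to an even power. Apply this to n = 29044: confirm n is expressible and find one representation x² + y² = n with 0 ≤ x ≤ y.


Step 1: Factor n = 29044 = 2^2 · 53 · 137.
Step 2: Check the mod-4 condition on each prime factor: 2 = 2 (special); 53 ≡ 1 (mod 4), exponent 1; 137 ≡ 1 (mod 4), exponent 1.
All primes ≡ 3 (mod 4) appear to even exponent (or don't appear), so by the two-squares theorem n IS expressible as a sum of two squares.
Step 3: Build a representation. Group n = k² · m with k = 2 and m = 53 · 137 = 7261 (a product of primes ≡ 1 (mod 4)); a representation of m scales to one of n via (k·x)² + (k·y)² = k²(x² + y²). Each prime p ≡ 1 (mod 4) is itself a sum of two squares; find a² by testing p − a² for a perfect square:
  53: 53 − 1² = 52, 53 − 2² = 49 = 7² ⇒ 53 = 2² + 7².
  137: 137 − 1² = 136, 137 − 2² = 133, 137 − 3² = 128, 137 − 4² = 121 = 11² ⇒ 137 = 4² + 11².
  Combine using the Brahmagupta–Fibonacci identity (a² + b²)(c² + d²) = (ac − bd)² + (ad + bc)² = (ac + bd)² + (ad − bc)²:
  53 · 137 = 7261: from (2² + 7²)(4² + 11²), take (2·4 − 7·11, 2·11 + 7·4) = (8 − 77, 22 + 28) = (-69, 50); dropping signs (only squares matter) gives (69, 50); check 69² + 50² = 4761 + 2500 = 7261 ✓.
  Scale by k = 2: (2·69, 2·50) = (138, 100).
Step 4: Order so x ≤ y and verify: 100² + 138² = 10000 + 19044 = 29044 = n. ✓

n = 29044 = 100² + 138² (one valid representation with x ≤ y).


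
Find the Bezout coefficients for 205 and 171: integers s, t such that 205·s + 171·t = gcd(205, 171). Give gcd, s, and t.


Euclidean algorithm on (205, 171) — divide until remainder is 0:
  205 = 1 · 171 + 34
  171 = 5 · 34 + 1
  34 = 34 · 1 + 0
gcd(205, 171) = 1.
Track Bezout coefficients alongside the remainders: start with r₀ = 205 = a·1 + b·0 (s = 1, t = 0) and r₁ = 171 = a·0 + b·1 (s = 0, t = 1); each new remainder r_{k+1} = r_{k-1} − q_k·r_k inherits s_{k+1} = s_{k-1} − q_k·s_k, t_{k+1} = t_{k-1} − q_k·t_k, so r_k = a·s_k + b·t_k at every step:
  q = 1: r = 34, s = 1 − 1·0 = 1, t = 0 − 1·1 = -1  (check: 205·1 + 171·(-1) = 34)
  q = 5: r = 1, s = 0 − 5·1 = -5, t = 1 − 5·(-1) = 6  (check: 205·(-5) + 171·6 = 1)
The row with r = 1 (the gcd) gives the Bezout coefficients s = -5, t = 6.
Result: 205 · (-5) + 171 · (6) = 1.

gcd(205, 171) = 1; s = -5, t = 6 (check: 205·(-5) + 171·6 = 1).


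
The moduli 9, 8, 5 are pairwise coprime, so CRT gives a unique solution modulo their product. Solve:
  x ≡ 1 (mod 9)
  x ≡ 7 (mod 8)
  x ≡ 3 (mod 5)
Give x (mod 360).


Moduli 9, 8, 5 are pairwise coprime; by CRT there is a unique solution modulo M = 9 · 8 · 5 = 360.
Solve pairwise, accumulating the modulus:
  Start with x ≡ 1 (mod 9).
  Combine with x ≡ 7 (mod 8): since gcd(9, 8) = 1, we get a unique residue mod 72.
    Write x = 1 + 9·t and substitute into x ≡ 7 (mod 8): 9·t ≡ 7 − 1 = 6 (mod 8).
    Reduce coefficients mod 8: 1·t ≡ 6 (mod 8).
    So t ≡ 6 (mod 8).
    Then x = 1 + 9·6 = 55, valid modulo lcm(9, 8) = 72: x ≡ 55 (mod 72).
  Combine with x ≡ 3 (mod 5): since gcd(72, 5) = 1, we get a unique residue mod 360.
    Write x = 55 + 72·t and substitute into x ≡ 3 (mod 5): 72·t ≡ 3 − 55 = -52 (mod 5).
    Reduce coefficients mod 5: 2·t ≡ 3 (mod 5).
    The inverse of 2 mod 5 is 3 (since 2·3 = 6 = 1·5 + 1), so t ≡ 3·3 = 9 ≡ 4 (mod 5).
    Then x = 55 + 72·4 = 343, valid modulo lcm(72, 5) = 360: x ≡ 343 (mod 360).
Verify: 343 mod 9 = 1 ✓, 343 mod 8 = 7 ✓, 343 mod 5 = 3 ✓.

x ≡ 343 (mod 360).


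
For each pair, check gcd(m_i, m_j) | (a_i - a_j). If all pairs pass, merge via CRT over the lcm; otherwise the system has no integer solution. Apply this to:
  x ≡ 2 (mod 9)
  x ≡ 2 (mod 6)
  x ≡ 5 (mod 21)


Moduli 9, 6, 21 are not pairwise coprime, so CRT works modulo lcm(m_i) when all pairwise compatibility conditions hold.
Pairwise compatibility: gcd(m_i, m_j) must divide a_i - a_j for every pair.
Merge one congruence at a time:
  Start: x ≡ 2 (mod 9).
  Combine with x ≡ 2 (mod 6): gcd(9, 6) = 3; 2 - 2 = 0, which IS divisible by 3, so compatible.
    Write x = 2 + 9·t and substitute into x ≡ 2 (mod 6): 9·t ≡ 2 − 2 = 0 (mod 6).
    Divide the congruence (and modulus) by g = 3: 3·t ≡ 0 (mod 2).
    Reduce coefficients mod 2: 1·t ≡ 0 (mod 2).
    So t ≡ 0 (mod 2).
    Then x = 2 + 9·0 = 2, valid modulo lcm(9, 6) = 18: x ≡ 2 (mod 18).
  Combine with x ≡ 5 (mod 21): gcd(18, 21) = 3; 5 - 2 = 3, which IS divisible by 3, so compatible.
    Write x = 2 + 18·t and substitute into x ≡ 5 (mod 21): 18·t ≡ 5 − 2 = 3 (mod 21).
    Divide the congruence (and modulus) by g = 3: 6·t ≡ 1 (mod 7).
    The inverse of 6 mod 7 is 6 (since 6·6 = 36 = 5·7 + 1), so t ≡ 6·1 = 6 ≡ 6 (mod 7).
    Then x = 2 + 18·6 = 110, valid modulo lcm(18, 21) = 126: x ≡ 110 (mod 126).
Verify: 110 mod 9 = 2, 110 mod 6 = 2, 110 mod 21 = 5.

x ≡ 110 (mod 126).


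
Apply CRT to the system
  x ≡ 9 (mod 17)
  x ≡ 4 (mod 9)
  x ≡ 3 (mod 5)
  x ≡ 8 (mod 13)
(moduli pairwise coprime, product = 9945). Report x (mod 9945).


Product of moduli M = 17 · 9 · 5 · 13 = 9945.
Merge one congruence at a time:
  Start: x ≡ 9 (mod 17).
  Combine with x ≡ 4 (mod 9); new modulus lcm = 153.
    Write x = 9 + 17·t and substitute into x ≡ 4 (mod 9): 17·t ≡ 4 − 9 = -5 (mod 9).
    Reduce coefficients mod 9: 8·t ≡ 4 (mod 9).
    The inverse of 8 mod 9 is 8 (since 8·8 = 64 = 7·9 + 1), so t ≡ 8·4 = 32 ≡ 5 (mod 9).
    Then x = 9 + 17·5 = 94, valid modulo lcm(17, 9) = 153: x ≡ 94 (mod 153).
  Combine with x ≡ 3 (mod 5); new modulus lcm = 765.
    Write x = 94 + 153·t and substitute into x ≡ 3 (mod 5): 153·t ≡ 3 − 94 = -91 (mod 5).
    Reduce coefficients mod 5: 3·t ≡ 4 (mod 5).
    The inverse of 3 mod 5 is 2 (since 3·2 = 6 = 1·5 + 1), so t ≡ 2·4 = 8 ≡ 3 (mod 5).
    Then x = 94 + 153·3 = 553, valid modulo lcm(153, 5) = 765: x ≡ 553 (mod 765).
  Combine with x ≡ 8 (mod 13); new modulus lcm = 9945.
    Write x = 553 + 765·t and substitute into x ≡ 8 (mod 13): 765·t ≡ 8 − 553 = -545 (mod 13).
    Reduce coefficients mod 13: 11·t ≡ 1 (mod 13).
    The inverse of 11 mod 13 is 6 (since 11·6 = 66 = 5·13 + 1), so t ≡ 6·1 = 6 ≡ 6 (mod 13).
    Then x = 553 + 765·6 = 5143, valid modulo lcm(765, 13) = 9945: x ≡ 5143 (mod 9945).
Verify against each original: 5143 mod 17 = 9, 5143 mod 9 = 4, 5143 mod 5 = 3, 5143 mod 13 = 8.

x ≡ 5143 (mod 9945).


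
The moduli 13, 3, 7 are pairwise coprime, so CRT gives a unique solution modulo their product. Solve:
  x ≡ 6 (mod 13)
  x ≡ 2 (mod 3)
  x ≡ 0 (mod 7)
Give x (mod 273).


Moduli 13, 3, 7 are pairwise coprime; by CRT there is a unique solution modulo M = 13 · 3 · 7 = 273.
Solve pairwise, accumulating the modulus:
  Start with x ≡ 6 (mod 13).
  Combine with x ≡ 2 (mod 3): since gcd(13, 3) = 1, we get a unique residue mod 39.
    Write x = 6 + 13·t and substitute into x ≡ 2 (mod 3): 13·t ≡ 2 − 6 = -4 (mod 3).
    Reduce coefficients mod 3: 1·t ≡ 2 (mod 3).
    So t ≡ 2 (mod 3).
    Then x = 6 + 13·2 = 32, valid modulo lcm(13, 3) = 39: x ≡ 32 (mod 39).
  Combine with x ≡ 0 (mod 7): since gcd(39, 7) = 1, we get a unique residue mod 273.
    Write x = 32 + 39·t and substitute into x ≡ 0 (mod 7): 39·t ≡ 0 − 32 = -32 (mod 7).
    Reduce coefficients mod 7: 4·t ≡ 3 (mod 7).
    The inverse of 4 mod 7 is 2 (since 4·2 = 8 = 1·7 + 1), so t ≡ 2·3 = 6 ≡ 6 (mod 7).
    Then x = 32 + 39·6 = 266, valid modulo lcm(39, 7) = 273: x ≡ 266 (mod 273).
Verify: 266 mod 13 = 6 ✓, 266 mod 3 = 2 ✓, 266 mod 7 = 0 ✓.

x ≡ 266 (mod 273).


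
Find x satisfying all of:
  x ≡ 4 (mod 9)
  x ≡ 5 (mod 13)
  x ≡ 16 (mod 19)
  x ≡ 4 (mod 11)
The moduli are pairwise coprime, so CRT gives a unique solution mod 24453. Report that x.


Product of moduli M = 9 · 13 · 19 · 11 = 24453.
Merge one congruence at a time:
  Start: x ≡ 4 (mod 9).
  Combine with x ≡ 5 (mod 13); new modulus lcm = 117.
    Write x = 4 + 9·t and substitute into x ≡ 5 (mod 13): 9·t ≡ 5 − 4 = 1 (mod 13).
    The inverse of 9 mod 13 is 3 (since 9·3 = 27 = 2·13 + 1), so t ≡ 3·1 = 3 ≡ 3 (mod 13).
    Then x = 4 + 9·3 = 31, valid modulo lcm(9, 13) = 117: x ≡ 31 (mod 117).
  Combine with x ≡ 16 (mod 19); new modulus lcm = 2223.
    Write x = 31 + 117·t and substitute into x ≡ 16 (mod 19): 117·t ≡ 16 − 31 = -15 (mod 19).
    Reduce coefficients mod 19: 3·t ≡ 4 (mod 19).
    The inverse of 3 mod 19 is 13 (since 3·13 = 39 = 2·19 + 1), so t ≡ 13·4 = 52 ≡ 14 (mod 19).
    Then x = 31 + 117·14 = 1669, valid modulo lcm(117, 19) = 2223: x ≡ 1669 (mod 2223).
  Combine with x ≡ 4 (mod 11); new modulus lcm = 24453.
    Write x = 1669 + 2223·t and substitute into x ≡ 4 (mod 11): 2223·t ≡ 4 − 1669 = -1665 (mod 11).
    Reduce coefficients mod 11: 1·t ≡ 7 (mod 11).
    So t ≡ 7 (mod 11).
    Then x = 1669 + 2223·7 = 17230, valid modulo lcm(2223, 11) = 24453: x ≡ 17230 (mod 24453).
Verify against each original: 17230 mod 9 = 4, 17230 mod 13 = 5, 17230 mod 19 = 16, 17230 mod 11 = 4.

x ≡ 17230 (mod 24453).


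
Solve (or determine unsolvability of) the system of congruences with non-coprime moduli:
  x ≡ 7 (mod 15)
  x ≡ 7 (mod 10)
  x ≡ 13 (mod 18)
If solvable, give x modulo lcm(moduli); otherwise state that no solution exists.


Moduli 15, 10, 18 are not pairwise coprime, so CRT works modulo lcm(m_i) when all pairwise compatibility conditions hold.
Pairwise compatibility: gcd(m_i, m_j) must divide a_i - a_j for every pair.
Merge one congruence at a time:
  Start: x ≡ 7 (mod 15).
  Combine with x ≡ 7 (mod 10): gcd(15, 10) = 5; 7 - 7 = 0, which IS divisible by 5, so compatible.
    Write x = 7 + 15·t and substitute into x ≡ 7 (mod 10): 15·t ≡ 7 − 7 = 0 (mod 10).
    Divide the congruence (and modulus) by g = 5: 3·t ≡ 0 (mod 2).
    Reduce coefficients mod 2: 1·t ≡ 0 (mod 2).
    So t ≡ 0 (mod 2).
    Then x = 7 + 15·0 = 7, valid modulo lcm(15, 10) = 30: x ≡ 7 (mod 30).
  Combine with x ≡ 13 (mod 18): gcd(30, 18) = 6; 13 - 7 = 6, which IS divisible by 6, so compatible.
    Write x = 7 + 30·t and substitute into x ≡ 13 (mod 18): 30·t ≡ 13 − 7 = 6 (mod 18).
    Divide the congruence (and modulus) by g = 6: 5·t ≡ 1 (mod 3).
    Reduce coefficients mod 3: 2·t ≡ 1 (mod 3).
    The inverse of 2 mod 3 is 2 (since 2·2 = 4 = 1·3 + 1), so t ≡ 2·1 = 2 ≡ 2 (mod 3).
    Then x = 7 + 30·2 = 67, valid modulo lcm(30, 18) = 90: x ≡ 67 (mod 90).
Verify: 67 mod 15 = 7, 67 mod 10 = 7, 67 mod 18 = 13.

x ≡ 67 (mod 90).


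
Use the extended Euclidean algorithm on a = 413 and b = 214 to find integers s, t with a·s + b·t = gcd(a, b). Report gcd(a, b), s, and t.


Euclidean algorithm on (413, 214) — divide until remainder is 0:
  413 = 1 · 214 + 199
  214 = 1 · 199 + 15
  199 = 13 · 15 + 4
  15 = 3 · 4 + 3
  4 = 1 · 3 + 1
  3 = 3 · 1 + 0
gcd(413, 214) = 1.
Track Bezout coefficients alongside the remainders: start with r₀ = 413 = a·1 + b·0 (s = 1, t = 0) and r₁ = 214 = a·0 + b·1 (s = 0, t = 1); each new remainder r_{k+1} = r_{k-1} − q_k·r_k inherits s_{k+1} = s_{k-1} − q_k·s_k, t_{k+1} = t_{k-1} − q_k·t_k, so r_k = a·s_k + b·t_k at every step:
  q = 1: r = 199, s = 1 − 1·0 = 1, t = 0 − 1·1 = -1  (check: 413·1 + 214·(-1) = 199)
  q = 1: r = 15, s = 0 − 1·1 = -1, t = 1 − 1·(-1) = 2  (check: 413·(-1) + 214·2 = 15)
  q = 13: r = 4, s = 1 − 13·(-1) = 14, t = -1 − 13·2 = -27  (check: 413·14 + 214·(-27) = 4)
  q = 3: r = 3, s = -1 − 3·14 = -43, t = 2 − 3·(-27) = 83  (check: 413·(-43) + 214·83 = 3)
  q = 1: r = 1, s = 14 − 1·(-43) = 57, t = -27 − 1·83 = -110  (check: 413·57 + 214·(-110) = 1)
The row with r = 1 (the gcd) gives the Bezout coefficients s = 57, t = -110.
Result: 413 · (57) + 214 · (-110) = 1.

gcd(413, 214) = 1; s = 57, t = -110 (check: 413·57 + 214·(-110) = 1).


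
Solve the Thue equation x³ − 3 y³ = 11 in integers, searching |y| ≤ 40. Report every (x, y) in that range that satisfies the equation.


The equation is x³ - 3y³ = 11. For fixed y, x³ = 3·y³ + 11, so a solution requires the RHS to be a perfect cube.
Strategy: iterate y from -40 to 40, compute RHS = 3·y³ + 11, and check whether it is a (positive or negative) perfect cube.
Check small values of y:
  y = 0: RHS = 11 is not a perfect cube.
  y = 1: RHS = 14 is not a perfect cube.
  y = -1: RHS = 8 = (2)³ ⇒ x = 2 works.
  y = 2: RHS = 35 is not a perfect cube.
  y = -2: RHS = -13 is not a perfect cube.
  y = 3: RHS = 92 is not a perfect cube.
  y = -3: RHS = -70 is not a perfect cube.
Continuing the search up to |y| = 40 finds no further solutions beyond those listed.
Collected solutions: (2, -1).

Solutions (with |y| ≤ 40): (2, -1).


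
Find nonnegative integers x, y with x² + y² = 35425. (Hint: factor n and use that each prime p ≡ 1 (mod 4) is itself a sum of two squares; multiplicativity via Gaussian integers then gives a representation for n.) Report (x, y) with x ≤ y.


Step 1: Factor n = 35425 = 5^2 · 13 · 109.
Step 2: Check the mod-4 condition on each prime factor: 5 ≡ 1 (mod 4), exponent 2; 13 ≡ 1 (mod 4), exponent 1; 109 ≡ 1 (mod 4), exponent 1.
All primes ≡ 3 (mod 4) appear to even exponent (or don't appear), so by the two-squares theorem n IS expressible as a sum of two squares.
Step 3: Build a representation. Group n = k² · m with k = 5 and m = 13 · 109 = 1417 (a product of primes ≡ 1 (mod 4)); a representation of m scales to one of n via (k·x)² + (k·y)² = k²(x² + y²). Each prime p ≡ 1 (mod 4) is itself a sum of two squares; find a² by testing p − a² for a perfect square:
  13: 13 − 1² = 12, 13 − 2² = 9 = 3² ⇒ 13 = 2² + 3².
  109: 109 − 1² = 108, 109 − 2² = 105, 109 − 3² = 100 = 10² ⇒ 109 = 3² + 10².
  Combine using the Brahmagupta–Fibonacci identity (a² + b²)(c² + d²) = (ac − bd)² + (ad + bc)² = (ac + bd)² + (ad − bc)²:
  13 · 109 = 1417: from (2² + 3²)(3² + 10²), take (2·3 − 3·10, 2·10 + 3·3) = (6 − 30, 20 + 9) = (-24, 29); dropping signs (only squares matter) gives (24, 29); check 24² + 29² = 576 + 841 = 1417 ✓.
  Scale by k = 5: (5·24, 5·29) = (120, 145).
Step 4: Order so x ≤ y and verify: 120² + 145² = 14400 + 21025 = 35425 = n. ✓

n = 35425 = 120² + 145² (one valid representation with x ≤ y).


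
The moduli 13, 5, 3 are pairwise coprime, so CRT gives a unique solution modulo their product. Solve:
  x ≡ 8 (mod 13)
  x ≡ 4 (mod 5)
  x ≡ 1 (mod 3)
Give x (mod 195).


Moduli 13, 5, 3 are pairwise coprime; by CRT there is a unique solution modulo M = 13 · 5 · 3 = 195.
Solve pairwise, accumulating the modulus:
  Start with x ≡ 8 (mod 13).
  Combine with x ≡ 4 (mod 5): since gcd(13, 5) = 1, we get a unique residue mod 65.
    Write x = 8 + 13·t and substitute into x ≡ 4 (mod 5): 13·t ≡ 4 − 8 = -4 (mod 5).
    Reduce coefficients mod 5: 3·t ≡ 1 (mod 5).
    The inverse of 3 mod 5 is 2 (since 3·2 = 6 = 1·5 + 1), so t ≡ 2·1 = 2 ≡ 2 (mod 5).
    Then x = 8 + 13·2 = 34, valid modulo lcm(13, 5) = 65: x ≡ 34 (mod 65).
  Combine with x ≡ 1 (mod 3): since gcd(65, 3) = 1, we get a unique residue mod 195.
    Write x = 34 + 65·t and substitute into x ≡ 1 (mod 3): 65·t ≡ 1 − 34 = -33 (mod 3).
    Reduce coefficients mod 3: 2·t ≡ 0 (mod 3).
    The inverse of 2 mod 3 is 2 (since 2·2 = 4 = 1·3 + 1), so t ≡ 2·0 = 0 ≡ 0 (mod 3).
    Then x = 34 + 65·0 = 34, valid modulo lcm(65, 3) = 195: x ≡ 34 (mod 195).
Verify: 34 mod 13 = 8 ✓, 34 mod 5 = 4 ✓, 34 mod 3 = 1 ✓.

x ≡ 34 (mod 195).


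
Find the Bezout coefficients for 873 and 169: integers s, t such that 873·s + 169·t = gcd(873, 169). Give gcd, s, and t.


Euclidean algorithm on (873, 169) — divide until remainder is 0:
  873 = 5 · 169 + 28
  169 = 6 · 28 + 1
  28 = 28 · 1 + 0
gcd(873, 169) = 1.
Track Bezout coefficients alongside the remainders: start with r₀ = 873 = a·1 + b·0 (s = 1, t = 0) and r₁ = 169 = a·0 + b·1 (s = 0, t = 1); each new remainder r_{k+1} = r_{k-1} − q_k·r_k inherits s_{k+1} = s_{k-1} − q_k·s_k, t_{k+1} = t_{k-1} − q_k·t_k, so r_k = a·s_k + b·t_k at every step:
  q = 5: r = 28, s = 1 − 5·0 = 1, t = 0 − 5·1 = -5  (check: 873·1 + 169·(-5) = 28)
  q = 6: r = 1, s = 0 − 6·1 = -6, t = 1 − 6·(-5) = 31  (check: 873·(-6) + 169·31 = 1)
The row with r = 1 (the gcd) gives the Bezout coefficients s = -6, t = 31.
Result: 873 · (-6) + 169 · (31) = 1.

gcd(873, 169) = 1; s = -6, t = 31 (check: 873·(-6) + 169·31 = 1).


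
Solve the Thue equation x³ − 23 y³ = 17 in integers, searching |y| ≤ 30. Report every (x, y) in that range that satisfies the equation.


The equation is x³ - 23y³ = 17. For fixed y, x³ = 23·y³ + 17, so a solution requires the RHS to be a perfect cube.
Strategy: iterate y from -30 to 30, compute RHS = 23·y³ + 17, and check whether it is a (positive or negative) perfect cube.
Check small values of y:
  y = 0: RHS = 17 is not a perfect cube.
  y = 1: RHS = 40 is not a perfect cube.
  y = -1: RHS = -6 is not a perfect cube.
  y = 2: RHS = 201 is not a perfect cube.
  y = -2: RHS = -167 is not a perfect cube.
  y = 3: RHS = 638 is not a perfect cube.
  y = -3: RHS = -604 is not a perfect cube.
Continuing the search up to |y| = 30 finds no solutions either.
No (x, y) in the scanned range satisfies the equation.

No integer solutions with |y| ≤ 30.


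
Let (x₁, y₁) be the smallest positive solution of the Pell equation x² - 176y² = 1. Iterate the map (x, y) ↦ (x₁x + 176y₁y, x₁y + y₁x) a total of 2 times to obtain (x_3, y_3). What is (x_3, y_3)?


Step 1: Find the fundamental solution (x₁, y₁) of x² - 176y² = 1.
  Expand √176 as a continued fraction. a₀ = ⌊√176⌋ = 13; iterate m_{k+1} = d_k·a_k − m_k, d_{k+1} = (176 − m_{k+1}²)/d_k, a_{k+1} = ⌊(a₀ + m_{k+1})/d_{k+1}⌋ (starting m₀ = 0, d₀ = 1), with convergents p_k = a_k·p_{k-1} + p_{k-2}, q_k = a_k·q_{k-1} + q_{k-2} (p₋₁ = 1, q₋₁ = 0):
  k = 0: a₀ = 13; p₀/q₀ = 13/1; p₀² − 176·q₀² = 169 − 176 = -7.
  k = 1: m = 13, d = 7, a = ⌊(13 + 13)/7⌋ = 3; p/q = (3·13 + 1)/(3·1 + 0) = 40/3; p² − 176·q² = 1600 − 1584 = 16.
  k = 2: m = 8, d = 16, a = ⌊(13 + 8)/16⌋ = 1; p/q = (1·40 + 13)/(1·3 + 1) = 53/4; p² − 176·q² = 2809 − 2816 = -7.
  k = 3: m = 8, d = 7, a = ⌊(13 + 8)/7⌋ = 3; p/q = (3·53 + 40)/(3·4 + 3) = 199/15; p² − 176·q² = 39601 − 39600 = 1.
  The first convergent with p² − 176·q² = 1 gives the fundamental solution (x₁, y₁) = (199, 15).
Step 2: Apply the recurrence (x_{n+1}, y_{n+1}) = (x₁x_n + 176y₁y_n, x₁y_n + y₁x_n) repeatedly.
  From (x_1, y_1) = (199, 15): x_2 = 199·199 + 176·15·15 = 79201; y_2 = 199·15 + 15·199 = 5970.
  From (x_2, y_2) = (79201, 5970): x_3 = 199·79201 + 176·15·5970 = 31521799; y_3 = 199·5970 + 15·79201 = 2376045.
Step 3: Verify x_3² - 176·y_3² = 993623812196401 - 993623812196400 = 1 (should be 1). ✓

(x_1, y_1) = (199, 15); (x_3, y_3) = (31521799, 2376045).


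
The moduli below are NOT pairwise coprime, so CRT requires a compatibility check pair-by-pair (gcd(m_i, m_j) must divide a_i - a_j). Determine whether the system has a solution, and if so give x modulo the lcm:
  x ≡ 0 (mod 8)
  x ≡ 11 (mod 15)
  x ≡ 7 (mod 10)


Moduli 8, 15, 10 are not pairwise coprime, so CRT works modulo lcm(m_i) when all pairwise compatibility conditions hold.
Pairwise compatibility: gcd(m_i, m_j) must divide a_i - a_j for every pair.
Merge one congruence at a time:
  Start: x ≡ 0 (mod 8).
  Combine with x ≡ 11 (mod 15): gcd(8, 15) = 1; 11 - 0 = 11, which IS divisible by 1, so compatible.
    Write x = 0 + 8·t and substitute into x ≡ 11 (mod 15): 8·t ≡ 11 − 0 = 11 (mod 15).
    The inverse of 8 mod 15 is 2 (since 8·2 = 16 = 1·15 + 1), so t ≡ 2·11 = 22 ≡ 7 (mod 15).
    Then x = 0 + 8·7 = 56, valid modulo lcm(8, 15) = 120: x ≡ 56 (mod 120).
  Combine with x ≡ 7 (mod 10): gcd(120, 10) = 10, and 7 - 56 = -49 is NOT divisible by 10.
    ⇒ system is inconsistent (no integer solution).

No solution (the system is inconsistent).


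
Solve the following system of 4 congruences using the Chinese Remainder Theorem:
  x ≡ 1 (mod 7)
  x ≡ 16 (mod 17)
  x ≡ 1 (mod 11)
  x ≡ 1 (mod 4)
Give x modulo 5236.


Product of moduli M = 7 · 17 · 11 · 4 = 5236.
Merge one congruence at a time:
  Start: x ≡ 1 (mod 7).
  Combine with x ≡ 16 (mod 17); new modulus lcm = 119.
    Write x = 1 + 7·t and substitute into x ≡ 16 (mod 17): 7·t ≡ 16 − 1 = 15 (mod 17).
    The inverse of 7 mod 17 is 5 (since 7·5 = 35 = 2·17 + 1), so t ≡ 5·15 = 75 ≡ 7 (mod 17).
    Then x = 1 + 7·7 = 50, valid modulo lcm(7, 17) = 119: x ≡ 50 (mod 119).
  Combine with x ≡ 1 (mod 11); new modulus lcm = 1309.
    Write x = 50 + 119·t and substitute into x ≡ 1 (mod 11): 119·t ≡ 1 − 50 = -49 (mod 11).
    Reduce coefficients mod 11: 9·t ≡ 6 (mod 11).
    The inverse of 9 mod 11 is 5 (since 9·5 = 45 = 4·11 + 1), so t ≡ 5·6 = 30 ≡ 8 (mod 11).
    Then x = 50 + 119·8 = 1002, valid modulo lcm(119, 11) = 1309: x ≡ 1002 (mod 1309).
  Combine with x ≡ 1 (mod 4); new modulus lcm = 5236.
    Write x = 1002 + 1309·t and substitute into x ≡ 1 (mod 4): 1309·t ≡ 1 − 1002 = -1001 (mod 4).
    Reduce coefficients mod 4: 1·t ≡ 3 (mod 4).
    So t ≡ 3 (mod 4).
    Then x = 1002 + 1309·3 = 4929, valid modulo lcm(1309, 4) = 5236: x ≡ 4929 (mod 5236).
Verify against each original: 4929 mod 7 = 1, 4929 mod 17 = 16, 4929 mod 11 = 1, 4929 mod 4 = 1.

x ≡ 4929 (mod 5236).


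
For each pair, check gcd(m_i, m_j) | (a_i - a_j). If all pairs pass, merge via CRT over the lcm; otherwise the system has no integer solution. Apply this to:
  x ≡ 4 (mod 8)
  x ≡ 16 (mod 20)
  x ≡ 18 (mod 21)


Moduli 8, 20, 21 are not pairwise coprime, so CRT works modulo lcm(m_i) when all pairwise compatibility conditions hold.
Pairwise compatibility: gcd(m_i, m_j) must divide a_i - a_j for every pair.
Merge one congruence at a time:
  Start: x ≡ 4 (mod 8).
  Combine with x ≡ 16 (mod 20): gcd(8, 20) = 4; 16 - 4 = 12, which IS divisible by 4, so compatible.
    Write x = 4 + 8·t and substitute into x ≡ 16 (mod 20): 8·t ≡ 16 − 4 = 12 (mod 20).
    Divide the congruence (and modulus) by g = 4: 2·t ≡ 3 (mod 5).
    The inverse of 2 mod 5 is 3 (since 2·3 = 6 = 1·5 + 1), so t ≡ 3·3 = 9 ≡ 4 (mod 5).
    Then x = 4 + 8·4 = 36, valid modulo lcm(8, 20) = 40: x ≡ 36 (mod 40).
  Combine with x ≡ 18 (mod 21): gcd(40, 21) = 1; 18 - 36 = -18, which IS divisible by 1, so compatible.
    Write x = 36 + 40·t and substitute into x ≡ 18 (mod 21): 40·t ≡ 18 − 36 = -18 (mod 21).
    Reduce coefficients mod 21: 19·t ≡ 3 (mod 21).
    The inverse of 19 mod 21 is 10 (since 19·10 = 190 = 9·21 + 1), so t ≡ 10·3 = 30 ≡ 9 (mod 21).
    Then x = 36 + 40·9 = 396, valid modulo lcm(40, 21) = 840: x ≡ 396 (mod 840).
Verify: 396 mod 8 = 4, 396 mod 20 = 16, 396 mod 21 = 18.

x ≡ 396 (mod 840).


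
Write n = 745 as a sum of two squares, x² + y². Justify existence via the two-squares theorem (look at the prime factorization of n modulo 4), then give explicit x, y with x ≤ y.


Step 1: Factor n = 745 = 5 · 149.
Step 2: Check the mod-4 condition on each prime factor: 5 ≡ 1 (mod 4), exponent 1; 149 ≡ 1 (mod 4), exponent 1.
All primes ≡ 3 (mod 4) appear to even exponent (or don't appear), so by the two-squares theorem n IS expressible as a sum of two squares.
Step 3: Build a representation. Here n = 5 · 149 is a product of primes ≡ 1 (mod 4). Each prime p ≡ 1 (mod 4) is itself a sum of two squares; find a² by testing p − a² for a perfect square:
  5: 5 − 1² = 4 = 2² ⇒ 5 = 1² + 2².
  149: 149 − 1² = 148, 149 − 2² = 145, 149 − 3² = 140, 149 − 4² = 133, 149 − 5² = 124, 149 − 6² = 113, 149 − 7² = 100 = 10² ⇒ 149 = 7² + 10².
  Combine using the Brahmagupta–Fibonacci identity (a² + b²)(c² + d²) = (ac − bd)² + (ad + bc)² = (ac + bd)² + (ad − bc)²:
  5 · 149 = 745: from (1² + 2²)(7² + 10²), take (1·7 − 2·10, 1·10 + 2·7) = (7 − 20, 10 + 14) = (-13, 24); dropping signs (only squares matter) gives (13, 24); check 13² + 24² = 169 + 576 = 745 ✓.
Step 4: Order so x ≤ y and verify: 13² + 24² = 169 + 576 = 745 = n. ✓

n = 745 = 13² + 24² (one valid representation with x ≤ y).


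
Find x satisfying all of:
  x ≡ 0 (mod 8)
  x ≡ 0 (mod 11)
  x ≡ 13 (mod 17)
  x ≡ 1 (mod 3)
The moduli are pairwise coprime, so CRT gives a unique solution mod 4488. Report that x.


Product of moduli M = 8 · 11 · 17 · 3 = 4488.
Merge one congruence at a time:
  Start: x ≡ 0 (mod 8).
  Combine with x ≡ 0 (mod 11); new modulus lcm = 88.
    Write x = 0 + 8·t and substitute into x ≡ 0 (mod 11): 8·t ≡ 0 − 0 = 0 (mod 11).
    The inverse of 8 mod 11 is 7 (since 8·7 = 56 = 5·11 + 1), so t ≡ 7·0 = 0 ≡ 0 (mod 11).
    Then x = 0 + 8·0 = 0, valid modulo lcm(8, 11) = 88: x ≡ 0 (mod 88).
  Combine with x ≡ 13 (mod 17); new modulus lcm = 1496.
    Write x = 0 + 88·t and substitute into x ≡ 13 (mod 17): 88·t ≡ 13 − 0 = 13 (mod 17).
    Reduce coefficients mod 17: 3·t ≡ 13 (mod 17).
    The inverse of 3 mod 17 is 6 (since 3·6 = 18 = 1·17 + 1), so t ≡ 6·13 = 78 ≡ 10 (mod 17).
    Then x = 0 + 88·10 = 880, valid modulo lcm(88, 17) = 1496: x ≡ 880 (mod 1496).
  Combine with x ≡ 1 (mod 3); new modulus lcm = 4488.
    Write x = 880 + 1496·t and substitute into x ≡ 1 (mod 3): 1496·t ≡ 1 − 880 = -879 (mod 3).
    Reduce coefficients mod 3: 2·t ≡ 0 (mod 3).
    The inverse of 2 mod 3 is 2 (since 2·2 = 4 = 1·3 + 1), so t ≡ 2·0 = 0 ≡ 0 (mod 3).
    Then x = 880 + 1496·0 = 880, valid modulo lcm(1496, 3) = 4488: x ≡ 880 (mod 4488).
Verify against each original: 880 mod 8 = 0, 880 mod 11 = 0, 880 mod 17 = 13, 880 mod 3 = 1.

x ≡ 880 (mod 4488).
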